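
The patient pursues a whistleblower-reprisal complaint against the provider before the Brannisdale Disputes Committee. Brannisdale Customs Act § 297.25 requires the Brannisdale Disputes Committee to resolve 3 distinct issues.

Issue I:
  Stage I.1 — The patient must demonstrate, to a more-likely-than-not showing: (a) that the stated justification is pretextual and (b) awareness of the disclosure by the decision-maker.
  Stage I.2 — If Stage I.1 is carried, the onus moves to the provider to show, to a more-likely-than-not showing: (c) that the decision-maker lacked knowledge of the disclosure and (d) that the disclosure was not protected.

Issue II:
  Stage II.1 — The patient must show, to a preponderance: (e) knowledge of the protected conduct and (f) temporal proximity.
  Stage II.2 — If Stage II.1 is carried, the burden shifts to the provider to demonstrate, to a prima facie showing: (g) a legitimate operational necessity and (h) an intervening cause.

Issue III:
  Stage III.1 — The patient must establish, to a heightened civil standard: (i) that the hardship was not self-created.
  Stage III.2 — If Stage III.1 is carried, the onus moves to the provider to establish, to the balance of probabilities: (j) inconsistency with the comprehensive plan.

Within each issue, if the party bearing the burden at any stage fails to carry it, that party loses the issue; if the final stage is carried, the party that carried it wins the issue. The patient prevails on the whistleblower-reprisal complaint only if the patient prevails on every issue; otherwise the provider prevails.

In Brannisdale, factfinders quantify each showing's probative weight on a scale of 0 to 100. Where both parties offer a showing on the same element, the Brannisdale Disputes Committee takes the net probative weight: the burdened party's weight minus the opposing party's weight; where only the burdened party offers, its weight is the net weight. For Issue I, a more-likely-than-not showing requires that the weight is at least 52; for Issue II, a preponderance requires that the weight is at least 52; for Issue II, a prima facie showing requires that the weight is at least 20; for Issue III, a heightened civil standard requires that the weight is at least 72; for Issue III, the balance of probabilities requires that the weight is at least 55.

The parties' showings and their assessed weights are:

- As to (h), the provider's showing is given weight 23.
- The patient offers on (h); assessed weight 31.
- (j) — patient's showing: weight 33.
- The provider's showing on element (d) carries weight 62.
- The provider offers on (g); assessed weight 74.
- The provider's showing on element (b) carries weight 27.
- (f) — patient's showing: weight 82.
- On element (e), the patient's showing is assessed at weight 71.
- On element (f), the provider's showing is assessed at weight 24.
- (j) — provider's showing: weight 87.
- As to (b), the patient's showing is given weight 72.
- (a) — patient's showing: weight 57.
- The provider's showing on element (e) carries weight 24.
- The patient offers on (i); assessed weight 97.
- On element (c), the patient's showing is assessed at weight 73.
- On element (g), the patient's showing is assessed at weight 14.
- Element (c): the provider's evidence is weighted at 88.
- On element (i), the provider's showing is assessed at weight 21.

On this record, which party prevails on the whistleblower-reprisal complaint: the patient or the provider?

provider

— Issue I —
Stage I.1 — burden on patient; standard: a more-likely-than-not showing (weight is at least 52).
    (a): 57 ≥ 52 [met]
    (b): 72 − 27 = 45 < 52 [not met]
  Stage I.1 not carried; the patient fails its burden.
So the provider prevails on this issue.
— Issue II —
Stage II.1 — burden on patient; standard: a preponderance (weight is at least 52).
    (e): 71 − 24 = 47 < 52 [not met]
    (f): 82 − 24 = 58 ≥ 52 [met]
  Not every element is met, so the patient fails to carry Stage II.1.
The provider prevails on this issue.
— Issue III —
Stage III.1 (patient, a heightened civil standard, weight is at least 72): (i) net 97−21=76 ≥ 72 — meets.
  All elements met. The burden passes to the provider.
Stage III.2 (provider, the balance of probabilities, weight is at least 55): (j) net 87−33=54 < 55 — fails.
  Stage III.2 not carried; the provider fails its burden.
The patient prevails on this issue.
Per-issue: Issue I → provider; Issue II → provider; Issue III → patient. The patient must prevail on every issue; overall, the provider prevails.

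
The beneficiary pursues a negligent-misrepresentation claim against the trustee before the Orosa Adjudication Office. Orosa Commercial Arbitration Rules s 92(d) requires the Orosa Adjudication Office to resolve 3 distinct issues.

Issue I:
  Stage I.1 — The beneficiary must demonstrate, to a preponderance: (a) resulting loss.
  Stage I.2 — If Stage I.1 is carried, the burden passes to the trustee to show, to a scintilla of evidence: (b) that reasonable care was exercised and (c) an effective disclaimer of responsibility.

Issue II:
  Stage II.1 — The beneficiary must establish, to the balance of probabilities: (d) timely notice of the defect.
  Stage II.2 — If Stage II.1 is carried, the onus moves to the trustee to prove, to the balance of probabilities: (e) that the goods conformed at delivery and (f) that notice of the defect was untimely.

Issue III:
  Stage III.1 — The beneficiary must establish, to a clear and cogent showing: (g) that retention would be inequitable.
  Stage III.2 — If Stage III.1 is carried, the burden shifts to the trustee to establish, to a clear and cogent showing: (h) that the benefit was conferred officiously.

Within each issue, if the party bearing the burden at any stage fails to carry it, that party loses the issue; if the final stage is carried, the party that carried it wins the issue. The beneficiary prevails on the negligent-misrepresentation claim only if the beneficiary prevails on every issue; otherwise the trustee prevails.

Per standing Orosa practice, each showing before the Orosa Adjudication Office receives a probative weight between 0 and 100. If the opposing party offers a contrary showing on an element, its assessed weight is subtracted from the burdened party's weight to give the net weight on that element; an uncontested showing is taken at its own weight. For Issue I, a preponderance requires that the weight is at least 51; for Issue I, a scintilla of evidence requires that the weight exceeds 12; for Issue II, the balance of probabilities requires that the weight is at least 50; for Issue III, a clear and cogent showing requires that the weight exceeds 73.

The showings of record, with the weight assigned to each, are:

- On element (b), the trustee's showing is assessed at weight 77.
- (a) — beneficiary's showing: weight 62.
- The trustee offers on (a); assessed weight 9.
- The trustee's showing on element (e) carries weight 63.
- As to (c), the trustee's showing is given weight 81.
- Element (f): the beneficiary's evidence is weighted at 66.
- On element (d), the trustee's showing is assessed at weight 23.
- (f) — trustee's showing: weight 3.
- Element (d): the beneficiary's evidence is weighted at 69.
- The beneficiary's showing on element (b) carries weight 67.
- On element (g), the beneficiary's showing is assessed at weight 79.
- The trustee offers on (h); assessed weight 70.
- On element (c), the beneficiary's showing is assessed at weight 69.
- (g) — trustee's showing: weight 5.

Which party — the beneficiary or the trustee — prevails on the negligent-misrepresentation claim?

— Issue I —
At Stage I.1 the beneficiary must meet a preponderance (weight is at least 51): on (a) the weight is 62 less the opposing 9 gives net 53, which does reach 51, so (a) meets the standard.
  All elements met. The burden passes to the trustee.
At Stage I.2 the trustee must meet a scintilla of evidence (weight exceeds 12): on (b) the weight is 77 less the opposing 67 gives net 10, which does not exceed 12, so (b) does not meet the standard; on (c) the weight is 81 less the opposing 69 gives net 12, which does not exceed 12, so (c) does not meet the standard.
  Not every element is met, so the trustee fails to carry Stage I.2.
So the beneficiary prevails on this issue.
— Issue II —
Stage II.1 — burden on beneficiary; standard: the balance of probabilities (weight is at least 50).
    (d): 69 − 23 = 46 < 50 [not met]
  The beneficiary does not carry Stage II.1.
The analysis ends at Stage II.1; the trustee prevails on this issue.
— Issue III —
At Stage III.1 the beneficiary must meet a clear and cogent showing (weight exceeds 73): on (g) the weight is 79 less the opposing 5 gives net 74, > 73, so (g) meets the standard.
  Stage III.1 carried; the burden shifts to the trustee.
At Stage III.2 the trustee must meet a clear and cogent showing (weight exceeds 73): on (h) the weight is 70, ≤ 73, so (h) does not meet the standard.
  The trustee does not carry Stage III.2.
So the beneficiary prevails on this issue.
Per-issue: Issue I → beneficiary; Issue II → trustee; Issue III → beneficiary. The beneficiary must prevail on every issue; overall, the trustee prevails.

trustee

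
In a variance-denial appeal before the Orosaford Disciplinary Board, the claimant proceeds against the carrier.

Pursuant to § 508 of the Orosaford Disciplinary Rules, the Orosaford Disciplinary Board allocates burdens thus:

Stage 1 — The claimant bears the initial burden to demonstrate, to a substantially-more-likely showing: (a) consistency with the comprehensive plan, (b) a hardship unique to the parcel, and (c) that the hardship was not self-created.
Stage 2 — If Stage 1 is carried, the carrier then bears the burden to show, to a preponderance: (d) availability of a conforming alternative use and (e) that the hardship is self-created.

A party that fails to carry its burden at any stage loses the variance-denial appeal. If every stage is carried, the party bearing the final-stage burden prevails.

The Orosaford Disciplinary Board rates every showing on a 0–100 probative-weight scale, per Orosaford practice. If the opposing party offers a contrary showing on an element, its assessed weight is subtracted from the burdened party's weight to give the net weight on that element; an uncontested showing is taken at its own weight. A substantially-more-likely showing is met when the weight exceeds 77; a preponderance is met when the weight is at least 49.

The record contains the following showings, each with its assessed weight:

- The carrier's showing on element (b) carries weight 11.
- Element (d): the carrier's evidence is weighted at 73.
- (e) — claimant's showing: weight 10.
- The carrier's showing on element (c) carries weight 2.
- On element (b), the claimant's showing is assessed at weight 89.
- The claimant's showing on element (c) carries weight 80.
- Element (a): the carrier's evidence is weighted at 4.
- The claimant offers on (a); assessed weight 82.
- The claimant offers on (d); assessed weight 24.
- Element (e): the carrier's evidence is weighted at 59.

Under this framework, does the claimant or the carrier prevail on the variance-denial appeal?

carrier

Stage 1 (claimant, a substantially-more-likely showing, weight exceeds 77): (a) net 82−4=78 > 77 — meets; (b) net 89−11=78 > 77 — meets; (c) net 80−2=78 > 77 — meets.
  The claimant carries Stage 1; the carrier now bears the burden.
Stage 2 (carrier, a preponderance, weight is at least 49): (d) net 73−24=49 ≥ 49 — meets; (e) net 59−10=49 ≥ 49 — meets.
  Stage 2 carried; the final stage is satisfied.
With every stage satisfied, the carrier prevails.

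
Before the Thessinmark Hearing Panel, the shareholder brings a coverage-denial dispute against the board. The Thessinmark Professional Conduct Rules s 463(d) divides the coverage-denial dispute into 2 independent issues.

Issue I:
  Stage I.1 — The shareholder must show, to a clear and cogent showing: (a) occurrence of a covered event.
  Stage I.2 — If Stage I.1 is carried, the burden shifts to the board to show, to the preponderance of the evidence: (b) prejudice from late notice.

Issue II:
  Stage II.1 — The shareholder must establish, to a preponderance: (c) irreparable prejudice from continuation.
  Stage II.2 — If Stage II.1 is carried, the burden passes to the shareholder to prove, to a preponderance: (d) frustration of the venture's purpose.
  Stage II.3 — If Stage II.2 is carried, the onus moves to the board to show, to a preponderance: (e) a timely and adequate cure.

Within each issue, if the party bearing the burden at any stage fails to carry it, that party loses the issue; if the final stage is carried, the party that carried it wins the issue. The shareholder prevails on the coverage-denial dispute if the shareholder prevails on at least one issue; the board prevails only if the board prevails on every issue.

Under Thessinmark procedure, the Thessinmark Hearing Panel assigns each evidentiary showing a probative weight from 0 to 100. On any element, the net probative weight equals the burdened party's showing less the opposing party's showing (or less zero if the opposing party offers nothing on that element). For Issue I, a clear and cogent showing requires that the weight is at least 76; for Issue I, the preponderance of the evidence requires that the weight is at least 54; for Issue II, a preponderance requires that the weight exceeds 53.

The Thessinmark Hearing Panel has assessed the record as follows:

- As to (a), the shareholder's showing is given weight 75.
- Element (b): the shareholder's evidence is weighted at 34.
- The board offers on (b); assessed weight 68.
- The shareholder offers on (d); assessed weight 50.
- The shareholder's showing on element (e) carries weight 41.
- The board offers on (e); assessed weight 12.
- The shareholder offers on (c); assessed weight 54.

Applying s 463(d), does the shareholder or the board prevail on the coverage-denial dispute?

board

— Issue I —
At Stage I.1 the shareholder must meet a clear and cogent showing (weight is at least 76): on (a) the weight is 75, which does not reach 76, so (a) does not meet the standard.
  Stage I.1 not carried; the shareholder fails its burden.
The analysis ends at Stage I.1; the board prevails on this issue.
— Issue II —
Stage II.1 — burden on shareholder; standard: a preponderance (weight exceeds 53).
    (c): 54 > 53 [met]
  Stage II.1 carried; the burden remains with the shareholder.
Stage II.2 — burden on shareholder; standard: a preponderance (weight exceeds 53).
    (d): 50 ≤ 53 [not met]
  The shareholder does not carry Stage II.2.
The board prevails on this issue.
Per-issue: Issue I → board; Issue II → board. The shareholder must prevail on at least one issue; overall, the board prevails.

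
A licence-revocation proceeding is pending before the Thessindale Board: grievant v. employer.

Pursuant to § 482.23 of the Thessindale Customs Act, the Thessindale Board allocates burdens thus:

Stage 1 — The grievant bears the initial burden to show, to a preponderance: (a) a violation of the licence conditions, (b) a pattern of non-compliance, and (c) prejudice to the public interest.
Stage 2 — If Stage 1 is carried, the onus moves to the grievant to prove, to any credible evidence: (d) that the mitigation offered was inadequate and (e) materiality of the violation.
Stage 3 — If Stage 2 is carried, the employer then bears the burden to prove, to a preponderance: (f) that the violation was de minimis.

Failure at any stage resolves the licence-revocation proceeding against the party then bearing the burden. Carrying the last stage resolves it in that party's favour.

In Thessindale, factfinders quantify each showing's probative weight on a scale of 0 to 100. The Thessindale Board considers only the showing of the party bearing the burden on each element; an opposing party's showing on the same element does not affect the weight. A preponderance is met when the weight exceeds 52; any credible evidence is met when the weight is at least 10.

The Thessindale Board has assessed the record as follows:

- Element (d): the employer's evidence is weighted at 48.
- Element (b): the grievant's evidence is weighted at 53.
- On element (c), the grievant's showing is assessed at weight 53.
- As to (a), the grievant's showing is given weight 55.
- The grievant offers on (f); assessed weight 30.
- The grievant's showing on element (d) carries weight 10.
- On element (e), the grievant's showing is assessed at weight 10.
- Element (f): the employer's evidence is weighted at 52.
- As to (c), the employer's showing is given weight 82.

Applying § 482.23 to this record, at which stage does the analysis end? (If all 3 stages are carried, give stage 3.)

Stage 1 (grievant, a preponderance, weight exceeds 52): (a) 55 > 52 — meets; (b) 53 > 52 — meets; (c) 53 (employer's 82 disregarded) > 52 — meets.
  All elements met. The grievant retains the burden for Stage 2.
Stage 2 (grievant, any credible evidence, weight is at least 10): (d) 10 (employer's 48 disregarded) ≥ 10 — meets; (e) 10 ≥ 10 — meets.
  All elements met. The burden passes to the employer.
Stage 3 (employer, a preponderance, weight exceeds 52): (f) 52 (grievant's 30 disregarded) ≤ 52 — fails.
  Not every element is met, so the employer fails to carry Stage 3.
The grievant prevails.

stage 3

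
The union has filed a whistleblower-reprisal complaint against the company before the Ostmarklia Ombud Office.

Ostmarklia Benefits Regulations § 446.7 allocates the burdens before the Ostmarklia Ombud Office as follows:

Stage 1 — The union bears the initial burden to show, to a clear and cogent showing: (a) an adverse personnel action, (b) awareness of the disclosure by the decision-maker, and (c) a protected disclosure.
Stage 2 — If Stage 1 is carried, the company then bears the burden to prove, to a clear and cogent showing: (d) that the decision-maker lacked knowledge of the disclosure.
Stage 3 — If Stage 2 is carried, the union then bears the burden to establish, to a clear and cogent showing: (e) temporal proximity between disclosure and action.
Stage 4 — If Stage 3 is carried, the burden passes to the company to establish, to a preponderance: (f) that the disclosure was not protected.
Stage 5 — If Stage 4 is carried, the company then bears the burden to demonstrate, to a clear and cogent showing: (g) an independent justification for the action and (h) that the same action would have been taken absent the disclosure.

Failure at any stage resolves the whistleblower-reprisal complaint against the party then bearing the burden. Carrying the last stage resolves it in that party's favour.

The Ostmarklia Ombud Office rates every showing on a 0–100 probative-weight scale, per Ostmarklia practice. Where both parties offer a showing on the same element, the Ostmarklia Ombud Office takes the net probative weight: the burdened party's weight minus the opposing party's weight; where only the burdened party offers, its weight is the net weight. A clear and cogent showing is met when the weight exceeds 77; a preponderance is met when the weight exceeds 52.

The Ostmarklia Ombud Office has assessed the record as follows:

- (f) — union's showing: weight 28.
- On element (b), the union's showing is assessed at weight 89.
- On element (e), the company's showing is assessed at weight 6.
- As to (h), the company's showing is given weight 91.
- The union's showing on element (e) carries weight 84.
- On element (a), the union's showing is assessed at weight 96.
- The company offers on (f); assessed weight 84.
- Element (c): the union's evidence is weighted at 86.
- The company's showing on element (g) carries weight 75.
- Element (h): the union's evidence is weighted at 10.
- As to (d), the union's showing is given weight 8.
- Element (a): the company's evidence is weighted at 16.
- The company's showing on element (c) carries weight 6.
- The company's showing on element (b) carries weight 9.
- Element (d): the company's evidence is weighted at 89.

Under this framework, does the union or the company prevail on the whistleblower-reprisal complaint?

union

Stage 1 — burden on union; standard: a clear and cogent showing (weight exceeds 77).
    (a): 96 − 16 = 80 > 77 [met]
    (b): 89 − 9 = 80 > 77 [met]
    (c): 86 − 6 = 80 > 77 [met]
  Stage 1 is satisfied; the onus moves to the company.
Stage 2 — burden on company; standard: a clear and cogent showing (weight exceeds 77).
    (d): 89 − 8 = 81 > 77 [met]
  The company carries Stage 2; the union now bears the burden.
Stage 3 — burden on union; standard: a clear and cogent showing (weight exceeds 77).
    (e): 84 − 6 = 78 > 77 [met]
  Stage 3 carried; the burden shifts to the company.
Stage 4 — burden on company; standard: a preponderance (weight exceeds 52).
    (f): 84 − 28 = 56 > 52 [met]
  Stage 4 carried; the burden remains with the company.
Stage 5 — burden on company; standard: a clear and cogent showing (weight exceeds 77).
    (g): 75 ≤ 77 [not met]
    (h): 91 − 10 = 81 > 77 [met]
  The company does not carry Stage 5.
The analysis ends at Stage 5; the union prevails.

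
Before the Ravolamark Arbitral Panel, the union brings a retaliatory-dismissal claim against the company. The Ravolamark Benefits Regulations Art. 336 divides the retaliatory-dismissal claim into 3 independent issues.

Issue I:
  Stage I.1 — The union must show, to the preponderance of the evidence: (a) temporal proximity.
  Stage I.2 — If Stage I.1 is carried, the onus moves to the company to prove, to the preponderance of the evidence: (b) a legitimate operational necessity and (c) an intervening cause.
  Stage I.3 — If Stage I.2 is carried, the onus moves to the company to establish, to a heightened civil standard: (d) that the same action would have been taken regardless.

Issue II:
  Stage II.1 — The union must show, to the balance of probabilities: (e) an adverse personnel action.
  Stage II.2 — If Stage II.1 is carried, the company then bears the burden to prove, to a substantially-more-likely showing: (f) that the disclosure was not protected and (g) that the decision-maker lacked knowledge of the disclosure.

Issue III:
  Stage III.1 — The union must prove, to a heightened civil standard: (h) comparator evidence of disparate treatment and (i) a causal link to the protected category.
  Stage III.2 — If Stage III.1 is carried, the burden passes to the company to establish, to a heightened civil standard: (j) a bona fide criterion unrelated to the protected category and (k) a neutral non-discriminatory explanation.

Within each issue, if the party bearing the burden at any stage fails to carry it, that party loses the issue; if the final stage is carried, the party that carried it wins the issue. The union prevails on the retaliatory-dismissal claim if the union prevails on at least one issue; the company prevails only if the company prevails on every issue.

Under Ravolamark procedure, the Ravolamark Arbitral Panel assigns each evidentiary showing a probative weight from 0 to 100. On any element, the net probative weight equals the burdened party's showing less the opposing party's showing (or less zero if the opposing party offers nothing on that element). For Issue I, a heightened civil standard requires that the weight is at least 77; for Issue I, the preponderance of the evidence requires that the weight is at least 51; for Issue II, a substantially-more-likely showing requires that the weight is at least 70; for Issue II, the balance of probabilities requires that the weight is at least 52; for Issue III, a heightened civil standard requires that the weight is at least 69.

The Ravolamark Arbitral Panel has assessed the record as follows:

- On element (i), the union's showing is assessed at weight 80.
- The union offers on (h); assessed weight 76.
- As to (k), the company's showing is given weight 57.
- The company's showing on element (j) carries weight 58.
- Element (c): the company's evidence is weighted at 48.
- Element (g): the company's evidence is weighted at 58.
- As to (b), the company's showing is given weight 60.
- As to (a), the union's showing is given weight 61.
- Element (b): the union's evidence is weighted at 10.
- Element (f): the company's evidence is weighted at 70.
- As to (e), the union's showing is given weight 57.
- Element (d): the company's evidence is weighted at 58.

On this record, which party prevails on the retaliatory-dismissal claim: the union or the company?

— Issue I —
Stage I.1 — burden on union; standard: the preponderance of the evidence (weight is at least 51).
    (a): 61 ≥ 51 [met]
  The union carries Stage I.1; the company now bears the burden.
Stage I.2 — burden on company; standard: the preponderance of the evidence (weight is at least 51).
    (b): 60 − 10 = 50 < 51 [not met]
    (c): 48 < 51 [not met]
  The company does not carry Stage I.2.
The analysis ends at Stage I.2; the union prevails on this issue.
— Issue II —
Stage II.1 (union, the balance of probabilities, weight is at least 52): (e) 57 ≥ 52 — meets.
  The union carries Stage II.1; the company now bears the burden.
Stage II.2 (company, a substantially-more-likely showing, weight is at least 70): (f) 70 ≥ 70 — meets; (g) 58 < 70 — fails.
  The company does not carry Stage II.2.
So the union prevails on this issue.
— Issue III —
Stage III.1 (union, a heightened civil standard, weight is at least 69): (h) 76 ≥ 69 — meets; (i) 80 ≥ 69 — meets.
  Stage III.1 carried; the burden shifts to the company.
Stage III.2 (company, a heightened civil standard, weight is at least 69): (j) 58 < 69 — fails; (k) 57 < 69 — fails.
  Stage III.2 not carried; the company fails its burden.
So the union prevails on this issue.
Per-issue: Issue I → union; Issue II → union; Issue III → union. The union must prevail on at least one issue; overall, the union prevails.

union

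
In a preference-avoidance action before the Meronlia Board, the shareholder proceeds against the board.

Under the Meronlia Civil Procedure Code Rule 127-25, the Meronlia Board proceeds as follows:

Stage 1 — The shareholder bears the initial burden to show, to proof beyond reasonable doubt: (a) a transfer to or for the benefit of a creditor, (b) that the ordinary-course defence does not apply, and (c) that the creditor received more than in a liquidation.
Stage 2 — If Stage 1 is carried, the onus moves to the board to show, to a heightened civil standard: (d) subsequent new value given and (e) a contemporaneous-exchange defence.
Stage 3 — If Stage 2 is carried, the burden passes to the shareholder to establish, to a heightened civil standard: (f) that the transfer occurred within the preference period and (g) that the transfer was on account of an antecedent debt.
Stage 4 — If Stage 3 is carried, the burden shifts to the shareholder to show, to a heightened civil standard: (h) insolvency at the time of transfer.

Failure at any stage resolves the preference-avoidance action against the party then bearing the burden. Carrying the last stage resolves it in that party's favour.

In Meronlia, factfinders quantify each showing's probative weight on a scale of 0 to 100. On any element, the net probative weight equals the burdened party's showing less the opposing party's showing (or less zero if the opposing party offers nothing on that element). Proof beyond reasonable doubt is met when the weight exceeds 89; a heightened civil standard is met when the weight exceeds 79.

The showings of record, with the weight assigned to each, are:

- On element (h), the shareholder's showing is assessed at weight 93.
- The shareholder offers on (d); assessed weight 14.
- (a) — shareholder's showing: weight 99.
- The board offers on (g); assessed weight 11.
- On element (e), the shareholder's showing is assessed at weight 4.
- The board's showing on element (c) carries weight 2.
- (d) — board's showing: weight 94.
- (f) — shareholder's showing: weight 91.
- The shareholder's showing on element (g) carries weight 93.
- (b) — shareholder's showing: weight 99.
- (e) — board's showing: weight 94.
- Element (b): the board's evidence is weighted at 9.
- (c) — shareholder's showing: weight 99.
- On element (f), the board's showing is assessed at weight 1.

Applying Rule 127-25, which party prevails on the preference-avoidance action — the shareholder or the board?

shareholder

Stage 1 (shareholder, proof beyond reasonable doubt, weight exceeds 89): (a) 99 > 89 — meets; (b) net 99−9=90 > 89 — meets; (c) net 99−2=97 > 89 — meets.
  All elements met. The burden passes to the board.
Stage 2 (board, a heightened civil standard, weight exceeds 79): (d) net 94−14=80 > 79 — meets; (e) net 94−4=90 > 79 — meets.
  The board carries Stage 2; the shareholder now bears the burden.
Stage 3 (shareholder, a heightened civil standard, weight exceeds 79): (f) net 91−1=90 > 79 — meets; (g) net 93−11=82 > 79 — meets.
  All elements met. The shareholder retains the burden for Stage 4.
Stage 4 (shareholder, a heightened civil standard, weight exceeds 79): (h) 93 > 79 — meets.
  All elements met at the final stage.
Every stage carried; the shareholder prevails.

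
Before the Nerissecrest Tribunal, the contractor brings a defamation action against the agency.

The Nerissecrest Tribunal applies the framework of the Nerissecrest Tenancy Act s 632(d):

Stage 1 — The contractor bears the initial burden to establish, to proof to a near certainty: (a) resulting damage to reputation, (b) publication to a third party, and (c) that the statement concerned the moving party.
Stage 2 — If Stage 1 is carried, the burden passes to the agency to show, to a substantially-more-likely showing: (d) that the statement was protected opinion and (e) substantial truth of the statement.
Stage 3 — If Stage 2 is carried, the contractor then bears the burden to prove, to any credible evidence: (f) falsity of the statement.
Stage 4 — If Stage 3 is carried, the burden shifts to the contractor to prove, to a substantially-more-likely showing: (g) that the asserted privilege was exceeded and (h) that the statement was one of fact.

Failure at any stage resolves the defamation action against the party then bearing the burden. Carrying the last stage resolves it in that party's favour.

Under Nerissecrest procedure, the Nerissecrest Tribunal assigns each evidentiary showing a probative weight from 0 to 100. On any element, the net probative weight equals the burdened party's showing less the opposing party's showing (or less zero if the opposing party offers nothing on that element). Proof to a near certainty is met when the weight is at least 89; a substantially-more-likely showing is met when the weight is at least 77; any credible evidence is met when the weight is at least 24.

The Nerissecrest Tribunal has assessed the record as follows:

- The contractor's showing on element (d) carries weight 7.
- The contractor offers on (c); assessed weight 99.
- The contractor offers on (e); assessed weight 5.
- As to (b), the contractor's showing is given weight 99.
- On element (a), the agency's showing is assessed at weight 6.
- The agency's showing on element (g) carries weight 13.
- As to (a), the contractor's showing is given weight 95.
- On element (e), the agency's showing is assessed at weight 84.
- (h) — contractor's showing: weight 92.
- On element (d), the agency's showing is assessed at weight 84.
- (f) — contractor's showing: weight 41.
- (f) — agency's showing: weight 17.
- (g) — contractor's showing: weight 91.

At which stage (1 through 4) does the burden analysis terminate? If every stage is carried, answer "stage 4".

At Stage 1 the contractor must meet proof to a near certainty (weight is at least 89): on (a) the weight is 95 less the opposing 6 gives net 89, which does reach 89, so (a) meets the standard; on (b) the weight is 99, which does reach 89, so (b) meets the standard; on (c) the weight is 99, which does reach 89, so (c) meets the standard.
  Stage 1 is satisfied; the onus moves to the agency.
At Stage 2 the agency must meet a substantially-more-likely showing (weight is at least 77): on (d) the weight is 84 less the opposing 7 gives net 77, which does reach 77, so (d) meets the standard; on (e) the weight is 84 less the opposing 5 gives net 79, which does reach 77, so (e) meets the standard.
  The agency carries Stage 2; the contractor now bears the burden.
At Stage 3 the contractor must meet any credible evidence (weight is at least 24): on (f) the weight is 41 less the opposing 17 gives net 24, ≥ 24, so (f) meets the standard.
  All elements met. The contractor retains the burden for Stage 4.
At Stage 4 the contractor must meet a substantially-more-likely showing (weight is at least 77): on (g) the weight is 91 less the opposing 13 gives net 78, ≥ 77, so (g) meets the standard; on (h) the weight is 92, which does reach 77, so (h) meets the standard.
  Stage 4 carried; the final stage is satisfied.
With every stage satisfied, the contractor prevails.

stage 4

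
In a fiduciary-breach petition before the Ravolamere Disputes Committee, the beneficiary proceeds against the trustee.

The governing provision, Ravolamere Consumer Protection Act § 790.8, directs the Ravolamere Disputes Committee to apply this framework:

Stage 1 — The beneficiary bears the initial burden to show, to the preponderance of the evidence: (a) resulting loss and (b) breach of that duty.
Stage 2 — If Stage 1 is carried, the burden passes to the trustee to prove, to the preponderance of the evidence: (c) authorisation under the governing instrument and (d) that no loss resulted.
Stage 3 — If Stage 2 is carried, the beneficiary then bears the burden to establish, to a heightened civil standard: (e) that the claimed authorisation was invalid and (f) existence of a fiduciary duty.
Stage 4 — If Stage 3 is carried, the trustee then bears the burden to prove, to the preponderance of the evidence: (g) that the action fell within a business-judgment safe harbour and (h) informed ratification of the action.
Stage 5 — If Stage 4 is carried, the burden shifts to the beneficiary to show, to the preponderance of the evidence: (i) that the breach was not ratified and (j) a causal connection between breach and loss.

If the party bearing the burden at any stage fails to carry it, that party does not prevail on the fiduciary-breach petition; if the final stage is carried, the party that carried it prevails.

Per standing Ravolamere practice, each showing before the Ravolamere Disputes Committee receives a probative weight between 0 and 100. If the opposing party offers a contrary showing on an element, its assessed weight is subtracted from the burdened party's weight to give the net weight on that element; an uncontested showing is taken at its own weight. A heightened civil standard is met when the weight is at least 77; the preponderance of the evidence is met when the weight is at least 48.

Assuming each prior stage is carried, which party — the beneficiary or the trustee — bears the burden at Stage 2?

trustee

Stage 2's rule assigns the burden to the trustee (to the preponderance of the evidence).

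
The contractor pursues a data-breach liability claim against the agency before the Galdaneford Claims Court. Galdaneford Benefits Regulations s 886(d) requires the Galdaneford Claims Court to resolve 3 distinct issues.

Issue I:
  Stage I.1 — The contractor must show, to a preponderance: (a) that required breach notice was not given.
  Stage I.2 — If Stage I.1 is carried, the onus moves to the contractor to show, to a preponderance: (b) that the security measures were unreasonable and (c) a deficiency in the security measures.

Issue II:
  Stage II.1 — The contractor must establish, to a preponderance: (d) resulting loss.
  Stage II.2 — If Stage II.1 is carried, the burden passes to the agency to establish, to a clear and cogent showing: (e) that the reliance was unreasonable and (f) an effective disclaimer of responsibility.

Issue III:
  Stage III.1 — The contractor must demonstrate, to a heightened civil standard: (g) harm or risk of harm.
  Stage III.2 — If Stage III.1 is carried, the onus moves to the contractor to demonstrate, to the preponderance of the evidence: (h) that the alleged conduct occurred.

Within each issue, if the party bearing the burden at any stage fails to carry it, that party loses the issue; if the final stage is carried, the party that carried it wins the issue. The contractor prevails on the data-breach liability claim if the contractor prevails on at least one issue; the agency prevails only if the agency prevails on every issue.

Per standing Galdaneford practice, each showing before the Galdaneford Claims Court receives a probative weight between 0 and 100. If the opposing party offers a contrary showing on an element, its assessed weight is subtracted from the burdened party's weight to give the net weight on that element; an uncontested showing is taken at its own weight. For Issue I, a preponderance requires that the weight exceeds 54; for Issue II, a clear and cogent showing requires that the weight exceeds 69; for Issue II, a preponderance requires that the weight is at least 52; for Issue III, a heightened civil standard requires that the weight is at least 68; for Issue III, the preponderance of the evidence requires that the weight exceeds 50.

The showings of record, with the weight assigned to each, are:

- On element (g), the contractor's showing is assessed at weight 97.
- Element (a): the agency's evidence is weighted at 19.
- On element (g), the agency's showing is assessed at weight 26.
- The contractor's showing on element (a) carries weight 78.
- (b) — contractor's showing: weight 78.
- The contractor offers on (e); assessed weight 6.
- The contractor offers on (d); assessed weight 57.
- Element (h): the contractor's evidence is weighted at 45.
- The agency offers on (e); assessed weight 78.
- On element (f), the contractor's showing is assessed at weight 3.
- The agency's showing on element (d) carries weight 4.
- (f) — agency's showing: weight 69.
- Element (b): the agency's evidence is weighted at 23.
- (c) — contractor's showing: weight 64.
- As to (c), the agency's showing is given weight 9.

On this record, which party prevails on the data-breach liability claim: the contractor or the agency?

contractor

— Issue I —
At Stage I.1 the contractor must meet a preponderance (weight exceeds 54): on (a) the weight is 78 less the opposing 19 gives net 59, which does exceed 54, so (a) meets the standard.
  All elements met. The contractor retains the burden for Stage I.2.
At Stage I.2 the contractor must meet a preponderance (weight exceeds 54): on (b) the weight is 78 less the opposing 23 gives net 55, which does exceed 54, so (b) meets the standard; on (c) the weight is 64 less the opposing 9 gives net 55, which does exceed 54, so (c) meets the standard.
  All elements met at the final stage.
Every stage carried; the contractor prevails on this issue.
— Issue II —
Stage II.1 — burden on contractor; standard: a preponderance (weight is at least 52).
    (d): 57 − 4 = 53 ≥ 52 [met]
  Stage II.1 carried; the burden shifts to the agency.
Stage II.2 — burden on agency; standard: a clear and cogent showing (weight exceeds 69).
    (e): 78 − 6 = 72 > 69 [met]
    (f): 69 − 3 = 66 ≤ 69 [not met]
  The agency does not carry Stage II.2.
The analysis ends at Stage II.2; the contractor prevails on this issue.
— Issue III —
Stage III.1 (contractor, a heightened civil standard, weight is at least 68): (g) net 97−26=71 ≥ 68 — meets.
  Stage III.1 carried; the burden remains with the contractor.
Stage III.2 (contractor, the preponderance of the evidence, weight exceeds 50): (h) 45 ≤ 50 — fails.
  Not every element is met, so the contractor fails to carry Stage III.2.
The analysis ends at Stage III.2; the agency prevails on this issue.
Per-issue: Issue I → contractor; Issue II → contractor; Issue III → agency. The contractor must prevail on at least one issue; overall, the contractor prevails.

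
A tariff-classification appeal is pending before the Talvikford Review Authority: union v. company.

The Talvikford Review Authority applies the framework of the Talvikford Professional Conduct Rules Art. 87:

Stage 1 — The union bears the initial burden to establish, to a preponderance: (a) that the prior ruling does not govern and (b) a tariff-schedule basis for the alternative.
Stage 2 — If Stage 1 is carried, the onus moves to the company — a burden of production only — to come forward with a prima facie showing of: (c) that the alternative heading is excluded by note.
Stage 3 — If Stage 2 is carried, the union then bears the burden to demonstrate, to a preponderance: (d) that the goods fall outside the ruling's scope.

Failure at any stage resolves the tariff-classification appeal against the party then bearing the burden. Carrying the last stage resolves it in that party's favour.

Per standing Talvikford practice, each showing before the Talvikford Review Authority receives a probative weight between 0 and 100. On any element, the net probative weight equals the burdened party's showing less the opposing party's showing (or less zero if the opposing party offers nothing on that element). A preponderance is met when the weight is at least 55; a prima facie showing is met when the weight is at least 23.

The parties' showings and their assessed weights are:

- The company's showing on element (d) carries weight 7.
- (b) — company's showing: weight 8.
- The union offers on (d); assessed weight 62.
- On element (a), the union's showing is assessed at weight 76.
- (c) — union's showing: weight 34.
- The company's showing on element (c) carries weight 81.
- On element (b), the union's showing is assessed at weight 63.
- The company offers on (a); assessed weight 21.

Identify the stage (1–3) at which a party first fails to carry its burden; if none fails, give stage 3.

stage 3

Stage 1 — burden on union; standard: a preponderance (weight is at least 55).
    (a): 76 − 21 = 55 ≥ 55 [met]
    (b): 63 − 8 = 55 ≥ 55 [met]
  All elements met. The burden passes to the company.
Stage 2 — burden on company; standard: a prima facie showing (weight is at least 23).
    (c): 81 − 34 = 47 ≥ 23 [met]
  Stage 2 is satisfied; the onus moves to the union.
Stage 3 — burden on union; standard: a preponderance (weight is at least 55).
    (d): 62 − 7 = 55 ≥ 55 [met]
  All elements met at the final stage.
With every stage satisfied, the union prevails.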